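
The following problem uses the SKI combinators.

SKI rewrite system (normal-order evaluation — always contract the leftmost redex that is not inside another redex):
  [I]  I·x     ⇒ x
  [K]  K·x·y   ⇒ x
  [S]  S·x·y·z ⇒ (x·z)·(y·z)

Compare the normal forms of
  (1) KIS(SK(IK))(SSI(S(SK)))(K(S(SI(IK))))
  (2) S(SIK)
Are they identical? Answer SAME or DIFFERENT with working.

Answer: SAME — A ⇓ S(SIK), B ⇓ S(SIK)

Reduction:
Term A:
  start: KIS(SK(IK))(SSI(S(SK)))(K(S(SI(IK))))
  [1] I(SK(IK))(SSI(S(SK)))(K(S(SI(IK))))
  [2] SK(IK)(SSI(S(SK)))(K(S(SI(IK))))
  [3] K(SSI(S(SK)))(IK(SSI(S(SK))))(K(S(SI(IK))))
  [4] SSI(S(SK))(K(S(SI(IK))))
  [5] S(S(SK))(I(S(SK)))(K(S(SI(IK))))
  [6] S(SK)(K(S(SI(IK))))(I(S(SK))(K(S(SI(IK)))))
  [7] SK(I(S(SK))(K(S(SI(IK)))))(K(S(SI(IK)))(I(S(SK))(K(S(SI(IK))))))
  [8] K(K(S(SI(IK)))(I(S(SK))(K(S(SI(IK))))))(I(S(SK))(K(S(SI(IK))))(K(S(SI(IK)))(I(S(SK))(K(S(SI(IK)))))))
  [9] K(S(SI(IK)))(I(S(SK))(K(S(SI(IK)))))
  [10] S(SI(IK))
  [11] S(SIK)

Term B:
  start: S(SIK)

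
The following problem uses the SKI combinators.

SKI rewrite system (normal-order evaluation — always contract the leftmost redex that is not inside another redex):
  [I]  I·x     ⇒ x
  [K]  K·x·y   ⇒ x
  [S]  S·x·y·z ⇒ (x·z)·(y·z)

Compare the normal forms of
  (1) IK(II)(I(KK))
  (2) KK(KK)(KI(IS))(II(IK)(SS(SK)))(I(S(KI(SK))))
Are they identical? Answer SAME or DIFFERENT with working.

Term A:
  start: IK(II)(I(KK))
  step 1: K(II)(I(KK))
  step 2: II
  step 3: I

Term B:
  start: KK(KK)(KI(IS))(II(IK)(SS(SK)))(I(S(KI(SK))))
  step 1: K(KI(IS))(II(IK)(SS(SK)))(I(S(KI(SK))))
  step 2: KI(IS)(I(S(KI(SK))))
  step 3: I(I(S(KI(SK))))
  step 4: I(S(KI(SK)))
  step 5: S(KI(SK))
  step 6: SI

Answer: DIFFERENT — A ⇓ I, B ⇓ SI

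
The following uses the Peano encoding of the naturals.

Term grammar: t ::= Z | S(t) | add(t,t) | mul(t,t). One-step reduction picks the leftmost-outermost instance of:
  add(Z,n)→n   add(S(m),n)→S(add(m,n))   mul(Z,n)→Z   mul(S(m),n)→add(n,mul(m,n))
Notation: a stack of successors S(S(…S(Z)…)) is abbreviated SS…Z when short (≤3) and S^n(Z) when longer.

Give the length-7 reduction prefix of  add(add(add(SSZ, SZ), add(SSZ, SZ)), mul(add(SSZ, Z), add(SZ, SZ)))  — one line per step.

  start: add(add(add(SSZ, SZ), add(SSZ, SZ)), mul(add(SSZ, Z), add(SZ, SZ)))
  step 1: add(add(S(add(SZ, SZ)), add(SSZ, SZ)), mul(add(SSZ, Z), add(SZ, SZ)))
  step 2: add(S(add(add(SZ, SZ), add(SSZ, SZ))), mul(add(SSZ, Z), add(SZ, SZ)))
  step 3: S(add(add(add(SZ, SZ), add(SSZ, SZ)), mul(add(SSZ, Z), add(SZ, SZ))))
  step 4: S(add(add(S(add(Z, SZ)), add(SSZ, SZ)), mul(add(SSZ, Z), add(SZ, SZ))))
  step 5: S(add(S(add(add(Z, SZ), add(SSZ, SZ))), mul(add(SSZ, Z), add(SZ, SZ))))
  step 6: S(S(add(add(add(Z, SZ), add(SSZ, SZ)), mul(add(SSZ, Z), add(SZ, SZ)))))
  step 7: S(S(add(add(SZ, add(SSZ, SZ)), mul(add(SSZ, Z), add(SZ, SZ)))))

Answer: after 7 steps: S(S(add(add(SZ, add(SSZ, SZ)), mul(add(SSZ, Z), add(SZ, SZ)))))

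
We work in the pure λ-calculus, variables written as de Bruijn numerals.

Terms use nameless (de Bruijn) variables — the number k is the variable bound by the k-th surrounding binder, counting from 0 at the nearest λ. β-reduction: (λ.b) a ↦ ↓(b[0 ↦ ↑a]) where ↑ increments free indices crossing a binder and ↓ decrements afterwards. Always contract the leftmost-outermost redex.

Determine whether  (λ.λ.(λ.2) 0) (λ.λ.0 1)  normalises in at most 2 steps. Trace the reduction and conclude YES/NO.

  start: (λ.λ.(λ.2) 0) (λ.λ.0 1)
  [1] λ.(λ.λ.λ.0 1) 0
  [2] λ.λ.λ.0 1

Answer: YES — reaches normal form λ.λ.λ.0 1 in 2 ≤ 2 steps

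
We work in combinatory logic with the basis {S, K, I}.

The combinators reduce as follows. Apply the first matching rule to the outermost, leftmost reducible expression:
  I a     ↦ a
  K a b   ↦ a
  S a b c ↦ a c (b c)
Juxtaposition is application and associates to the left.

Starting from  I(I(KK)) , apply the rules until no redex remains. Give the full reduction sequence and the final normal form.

Answer: normal form = KK  (in 2 steps)

Derivation:
  start: I(I(KK))
  [1] I(KK)
  [2] KK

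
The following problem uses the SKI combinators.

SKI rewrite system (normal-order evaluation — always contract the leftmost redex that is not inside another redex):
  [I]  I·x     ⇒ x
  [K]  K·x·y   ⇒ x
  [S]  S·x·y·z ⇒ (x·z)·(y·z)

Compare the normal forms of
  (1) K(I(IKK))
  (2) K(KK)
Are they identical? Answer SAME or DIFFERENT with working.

Term A:
  start: K(I(IKK))
  →1  K(IKK)
  →2  K(KK)

Term B:
  start: K(KK)

Answer: SAME — A ⇓ K(KK), B ⇓ K(KK)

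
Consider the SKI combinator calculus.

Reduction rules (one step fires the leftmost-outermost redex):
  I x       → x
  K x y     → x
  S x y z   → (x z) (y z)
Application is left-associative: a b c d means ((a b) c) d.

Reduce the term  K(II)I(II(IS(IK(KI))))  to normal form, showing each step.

  start: K(II)I(II(IS(IK(KI))))
  [1] II(II(IS(IK(KI))))
  [2] I(II(IS(IK(KI))))
  [3] II(IS(IK(KI)))
  [4] I(IS(IK(KI)))
  [5] IS(IK(KI))
  [6] S(IK(KI))
  [7] S(K(KI))

Answer: normal form = S(K(KI))  (in 7 steps)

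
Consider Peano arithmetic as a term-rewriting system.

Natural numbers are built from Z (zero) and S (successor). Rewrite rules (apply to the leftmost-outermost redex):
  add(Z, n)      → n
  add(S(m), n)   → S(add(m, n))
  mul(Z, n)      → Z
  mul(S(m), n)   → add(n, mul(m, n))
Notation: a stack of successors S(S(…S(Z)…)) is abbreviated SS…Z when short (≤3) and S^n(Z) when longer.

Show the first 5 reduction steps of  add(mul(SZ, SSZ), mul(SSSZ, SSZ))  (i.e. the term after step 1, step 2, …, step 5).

Answer: after 5 steps: S(S(add(add(Z, mul(Z, SSZ)), mul(SSSZ, SSZ))))

Working:
  start: add(mul(SZ, SSZ), mul(SSSZ, SSZ))
  [1] add(add(SSZ, mul(Z, SSZ)), mul(SSSZ, SSZ))
  [2] add(S(add(SZ, mul(Z, SSZ))), mul(SSSZ, SSZ))
  [3] S(add(add(SZ, mul(Z, SSZ)), mul(SSSZ, SSZ)))
  [4] S(add(S(add(Z, mul(Z, SSZ))), mul(SSSZ, SSZ)))
  [5] S(S(add(add(Z, mul(Z, SSZ)), mul(SSSZ, SSZ))))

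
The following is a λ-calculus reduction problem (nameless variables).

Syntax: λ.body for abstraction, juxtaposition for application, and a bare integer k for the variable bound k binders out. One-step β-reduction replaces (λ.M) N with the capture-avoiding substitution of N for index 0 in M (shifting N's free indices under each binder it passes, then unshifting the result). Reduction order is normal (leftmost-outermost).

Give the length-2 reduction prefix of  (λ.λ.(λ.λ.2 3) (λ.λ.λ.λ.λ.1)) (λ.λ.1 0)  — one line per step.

  start: (λ.λ.(λ.λ.2 3) (λ.λ.λ.λ.λ.1)) (λ.λ.1 0)
  step 1: λ.(λ.λ.2 (λ.λ.1 0)) (λ.λ.λ.λ.λ.1)
  step 2: λ.λ.1 (λ.λ.1 0)

Answer: after 2 steps: λ.λ.1 (λ.λ.1 0)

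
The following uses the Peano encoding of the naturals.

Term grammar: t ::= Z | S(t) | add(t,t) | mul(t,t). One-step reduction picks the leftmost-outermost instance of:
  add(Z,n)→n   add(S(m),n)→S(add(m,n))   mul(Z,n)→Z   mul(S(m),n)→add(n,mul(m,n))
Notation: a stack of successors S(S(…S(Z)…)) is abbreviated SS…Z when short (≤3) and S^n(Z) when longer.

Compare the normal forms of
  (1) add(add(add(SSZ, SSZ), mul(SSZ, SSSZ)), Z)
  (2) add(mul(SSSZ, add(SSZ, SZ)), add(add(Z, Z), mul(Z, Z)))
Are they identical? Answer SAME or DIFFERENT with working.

Answer: DIFFERENT — A ⇓ S^10(Z), B ⇓ S^9(Z)

Derivation:
Term A:
  start: add(add(add(SSZ, SSZ), mul(SSZ, SSSZ)), Z)
  step 1: add(add(S(add(SZ, SSZ)), mul(SSZ, SSSZ)), Z)
  step 2: add(S(add(add(SZ, SSZ), mul(SSZ, SSSZ))), Z)
  step 3: S(add(add(add(SZ, SSZ), mul(SSZ, SSSZ)), Z))
  step 4: S(add(add(S(add(Z, SSZ)), mul(SSZ, SSSZ)), Z))
  step 5: S(add(S(add(add(Z, SSZ), mul(SSZ, SSSZ))), Z))
  step 6: S(S(add(add(add(Z, SSZ), mul(SSZ, SSSZ)), Z)))
  step 7: S(S(add(add(SSZ, mul(SSZ, SSSZ)), Z)))
  step 8: S(S(add(S(add(SZ, mul(SSZ, SSSZ))), Z)))
  step 9: S(S(S(add(add(SZ, mul(SSZ, SSSZ)), Z))))
  step 10: S(S(S(add(S(add(Z, mul(SSZ, SSSZ))), Z))))
  step 11: S(S(S(S(add(add(Z, mul(SSZ, SSSZ)), Z)))))
  step 12: S(S(S(S(add(mul(SSZ, SSSZ), Z)))))
  step 13: S(S(S(S(add(add(SSSZ, mul(SZ, SSSZ)), Z)))))
  step 14: S(S(S(S(add(S(add(SSZ, mul(SZ, SSSZ))), Z)))))
  step 15: S(S(S(S(S(add(add(SSZ, mul(SZ, SSSZ)), Z))))))
  step 16: S(S(S(S(S(add(S(add(SZ, mul(SZ, SSSZ))), Z))))))
  step 17: S(S(S(S(S(S(add(add(SZ, mul(SZ, SSSZ)), Z)))))))
  step 18: S(S(S(S(S(S(add(S(add(Z, mul(SZ, SSSZ))), Z)))))))
  step 19: S(S(S(S(S(S(S(add(add(Z, mul(SZ, SSSZ)), Z))))))))
  step 20: S(S(S(S(S(S(S(add(mul(SZ, SSSZ), Z))))))))
  step 21: S(S(S(S(S(S(S(add(add(SSSZ, mul(Z, SSSZ)), Z))))))))
  step 22: S(S(S(S(S(S(S(add(S(add(SSZ, mul(Z, SSSZ))), Z))))))))
  step 23: S(S(S(S(S(S(S(S(add(add(SSZ, mul(Z, SSSZ)), Z)))))))))
  step 24: S(S(S(S(S(S(S(S(add(S(add(SZ, mul(Z, SSSZ))), Z)))))))))
  step 25: S(S(S(S(S(S(S(S(S(add(add(SZ, mul(Z, SSSZ)), Z))))))))))
  step 26: S(S(S(S(S(S(S(S(S(add(S(add(Z, mul(Z, SSSZ))), Z))))))))))
  step 27: S(S(S(S(S(S(S(S(S(S(add(add(Z, mul(Z, SSSZ)), Z)))))))))))
  step 28: S(S(S(S(S(S(S(S(S(S(add(mul(Z, SSSZ), Z)))))))))))
  step 29: S(S(S(S(S(S(S(S(S(S(add(Z, Z)))))))))))
  step 30: S^10(Z)

Term B:
  start: add(mul(SSSZ, add(SSZ, SZ)), add(add(Z, Z), mul(Z, Z)))
  step 1: add(add(add(SSZ, SZ), mul(SSZ, add(SSZ, SZ))), add(add(Z, Z), mul(Z, Z)))
  step 2: add(add(S(add(SZ, SZ)), mul(SSZ, add(SSZ, SZ))), add(add(Z, Z), mul(Z, Z)))
  step 3: add(S(add(add(SZ, SZ), mul(SSZ, add(SSZ, SZ)))), add(add(Z, Z), mul(Z, Z)))
  step 4: S(add(add(add(SZ, SZ), mul(SSZ, add(SSZ, SZ))), add(add(Z, Z), mul(Z, Z))))
  step 5: S(add(add(S(add(Z, SZ)), mul(SSZ, add(SSZ, SZ))), add(add(Z, Z), mul(Z, Z))))
  step 6: S(add(S(add(add(Z, SZ), mul(SSZ, add(SSZ, SZ)))), add(add(Z, Z), mul(Z, Z))))
  step 7: S(S(add(add(add(Z, SZ), mul(SSZ, add(SSZ, SZ))), add(add(Z, Z), mul(Z, Z)))))
  step 8: S(S(add(add(SZ, mul(SSZ, add(SSZ, SZ))), add(add(Z, Z), mul(Z, Z)))))
  step 9: S(S(add(S(add(Z, mul(SSZ, add(SSZ, SZ)))), add(add(Z, Z), mul(Z, Z)))))
  step 10: S(S(S(add(add(Z, mul(SSZ, add(SSZ, SZ))), add(add(Z, Z), mul(Z, Z))))))
  step 11: S(S(S(add(mul(SSZ, add(SSZ, SZ)), add(add(Z, Z), mul(Z, Z))))))
  step 12: S(S(S(add(add(add(SSZ, SZ), mul(SZ, add(SSZ, SZ))), add(add(Z, Z), mul(Z, Z))))))
  step 13: S(S(S(add(add(S(add(SZ, SZ)), mul(SZ, add(SSZ, SZ))), add(add(Z, Z), mul(Z, Z))))))
  step 14: S(S(S(add(S(add(add(SZ, SZ), mul(SZ, add(SSZ, SZ)))), add(add(Z, Z), mul(Z, Z))))))
  step 15: S(S(S(S(add(add(add(SZ, SZ), mul(SZ, add(SSZ, SZ))), add(add(Z, Z), mul(Z, Z)))))))
  step 16: S(S(S(S(add(add(S(add(Z, SZ)), mul(SZ, add(SSZ, SZ))), add(add(Z, Z), mul(Z, Z)))))))
  step 17: S(S(S(S(add(S(add(add(Z, SZ), mul(SZ, add(SSZ, SZ)))), add(add(Z, Z), mul(Z, Z)))))))
  step 18: S(S(S(S(S(add(add(add(Z, SZ), mul(SZ, add(SSZ, SZ))), add(add(Z, Z), mul(Z, Z))))))))
  step 19: S(S(S(S(S(add(add(SZ, mul(SZ, add(SSZ, SZ))), add(add(Z, Z), mul(Z, Z))))))))
  step 20: S(S(S(S(S(add(S(add(Z, mul(SZ, add(SSZ, SZ)))), add(add(Z, Z), mul(Z, Z))))))))
  step 21: S(S(S(S(S(S(add(add(Z, mul(SZ, add(SSZ, SZ))), add(add(Z, Z), mul(Z, Z)))))))))
  step 22: S(S(S(S(S(S(add(mul(SZ, add(SSZ, SZ)), add(add(Z, Z), mul(Z, Z)))))))))
  step 23: S(S(S(S(S(S(add(add(add(SSZ, SZ), mul(Z, add(SSZ, SZ))), add(add(Z, Z), mul(Z, Z)))))))))
  step 24: S(S(S(S(S(S(add(add(S(add(SZ, SZ)), mul(Z, add(SSZ, SZ))), add(add(Z, Z), mul(Z, Z)))))))))
  step 25: S(S(S(S(S(S(add(S(add(add(SZ, SZ), mul(Z, add(SSZ, SZ)))), add(add(Z, Z), mul(Z, Z)))))))))
  step 26: S(S(S(S(S(S(S(add(add(add(SZ, SZ), mul(Z, add(SSZ, SZ))), add(add(Z, Z), mul(Z, Z))))))))))
  step 27: S(S(S(S(S(S(S(add(add(S(add(Z, SZ)), mul(Z, add(SSZ, SZ))), add(add(Z, Z), mul(Z, Z))))))))))
  step 28: S(S(S(S(S(S(S(add(S(add(add(Z, SZ), mul(Z, add(SSZ, SZ)))), add(add(Z, Z), mul(Z, Z))))))))))
  step 29: S(S(S(S(S(S(S(S(add(add(add(Z, SZ), mul(Z, add(SSZ, SZ))), add(add(Z, Z), mul(Z, Z)))))))))))
  step 30: S(S(S(S(S(S(S(S(add(add(SZ, mul(Z, add(SSZ, SZ))), add(add(Z, Z), mul(Z, Z)))))))))))
  step 31: S(S(S(S(S(S(S(S(add(S(add(Z, mul(Z, add(SSZ, SZ)))), add(add(Z, Z), mul(Z, Z)))))))))))
  step 32: S(S(S(S(S(S(S(S(S(add(add(Z, mul(Z, add(SSZ, SZ))), add(add(Z, Z), mul(Z, Z))))))))))))
  step 33: S(S(S(S(S(S(S(S(S(add(mul(Z, add(SSZ, SZ)), add(add(Z, Z), mul(Z, Z))))))))))))
  step 34: S(S(S(S(S(S(S(S(S(add(Z, add(add(Z, Z), mul(Z, Z))))))))))))
  step 35: S(S(S(S(S(S(S(S(S(add(add(Z, Z), mul(Z, Z)))))))))))
  step 36: S(S(S(S(S(S(S(S(S(add(Z, mul(Z, Z)))))))))))
  step 37: S(S(S(S(S(S(S(S(S(mul(Z, Z))))))))))
  step 38: S^9(Z)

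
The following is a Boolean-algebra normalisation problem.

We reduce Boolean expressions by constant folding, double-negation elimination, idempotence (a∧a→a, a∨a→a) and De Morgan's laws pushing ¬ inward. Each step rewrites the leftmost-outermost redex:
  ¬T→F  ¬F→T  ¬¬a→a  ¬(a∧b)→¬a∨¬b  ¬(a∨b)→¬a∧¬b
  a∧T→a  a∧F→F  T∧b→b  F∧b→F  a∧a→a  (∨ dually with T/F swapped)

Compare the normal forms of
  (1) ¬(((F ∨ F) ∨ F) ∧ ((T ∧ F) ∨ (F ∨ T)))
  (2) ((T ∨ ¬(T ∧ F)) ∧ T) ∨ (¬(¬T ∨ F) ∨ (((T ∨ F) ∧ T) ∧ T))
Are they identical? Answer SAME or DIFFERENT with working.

Term A:
  start: ¬(((F ∨ F) ∨ F) ∧ ((T ∧ F) ∨ (F ∨ T)))
  [1] ¬((F ∨ F) ∨ F) ∨ ¬((T ∧ F) ∨ (F ∨ T))
  [2] (¬(F ∨ F) ∧ ¬F) ∨ ¬((T ∧ F) ∨ (F ∨ T))
  [3] ((¬F ∧ ¬F) ∧ ¬F) ∨ ¬((T ∧ F) ∨ (F ∨ T))
  [4] (¬F ∧ ¬F) ∨ ¬((T ∧ F) ∨ (F ∨ T))
  [5] ¬F ∨ ¬((T ∧ F) ∨ (F ∨ T))
  [6] T ∨ ¬((T ∧ F) ∨ (F ∨ T))
  [7] T

Term B:
  start: ((T ∨ ¬(T ∧ F)) ∧ T) ∨ (¬(¬T ∨ F) ∨ (((T ∨ F) ∧ T) ∧ T))
  [1] (T ∨ ¬(T ∧ F)) ∨ (¬(¬T ∨ F) ∨ (((T ∨ F) ∧ T) ∧ T))
  [2] T ∨ (¬(¬T ∨ F) ∨ (((T ∨ F) ∧ T) ∧ T))
  [3] T

Answer: SAME — A ⇓ T, B ⇓ T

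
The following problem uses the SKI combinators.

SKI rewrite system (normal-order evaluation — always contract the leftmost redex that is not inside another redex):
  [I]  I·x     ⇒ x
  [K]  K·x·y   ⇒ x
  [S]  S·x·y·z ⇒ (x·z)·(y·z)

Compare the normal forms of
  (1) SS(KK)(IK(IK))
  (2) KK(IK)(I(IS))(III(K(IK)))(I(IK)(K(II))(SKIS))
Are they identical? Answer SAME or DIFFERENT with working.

Term A:
  start: SS(KK)(IK(IK))
  [1] S(IK(IK))(KK(IK(IK)))
  [2] S(K(IK))(KK(IK(IK)))
  [3] S(KK)(KK(IK(IK)))
  [4] S(KK)K

Term B:
  start: KK(IK)(I(IS))(III(K(IK)))(I(IK)(K(II))(SKIS))
  [1] K(I(IS))(III(K(IK)))(I(IK)(K(II))(SKIS))
  [2] I(IS)(I(IK)(K(II))(SKIS))
  [3] IS(I(IK)(K(II))(SKIS))
  [4] S(I(IK)(K(II))(SKIS))
  [5] S(IK(K(II))(SKIS))
  [6] S(K(K(II))(SKIS))
  [7] S(K(II))
  [8] S(KI)

Answer: DIFFERENT — A ⇓ S(KK)K, B ⇓ S(KI)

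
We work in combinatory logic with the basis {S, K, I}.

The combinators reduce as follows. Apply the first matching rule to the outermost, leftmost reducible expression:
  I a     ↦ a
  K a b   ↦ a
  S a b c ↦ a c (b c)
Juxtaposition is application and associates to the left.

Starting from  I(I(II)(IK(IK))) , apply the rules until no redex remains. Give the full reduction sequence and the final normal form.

  start: I(I(II)(IK(IK)))
  [1] I(II)(IK(IK))
  [2] II(IK(IK))
  [3] I(IK(IK))
  [4] IK(IK)
  [5] K(IK)
  [6] KK

Answer: normal form = KK  (in 6 steps)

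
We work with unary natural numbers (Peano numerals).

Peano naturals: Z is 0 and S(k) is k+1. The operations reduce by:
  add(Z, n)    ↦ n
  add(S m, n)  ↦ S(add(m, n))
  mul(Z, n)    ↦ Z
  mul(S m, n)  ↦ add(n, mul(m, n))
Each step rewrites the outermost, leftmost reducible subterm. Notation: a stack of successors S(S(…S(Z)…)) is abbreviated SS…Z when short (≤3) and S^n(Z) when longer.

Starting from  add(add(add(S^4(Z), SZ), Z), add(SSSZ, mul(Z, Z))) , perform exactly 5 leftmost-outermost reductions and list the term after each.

  start: add(add(add(S^4(Z), SZ), Z), add(SSSZ, mul(Z, Z)))
  step 1: add(add(S(add(SSSZ, SZ)), Z), add(SSSZ, mul(Z, Z)))
  step 2: add(S(add(add(SSSZ, SZ), Z)), add(SSSZ, mul(Z, Z)))
  step 3: S(add(add(add(SSSZ, SZ), Z), add(SSSZ, mul(Z, Z))))
  step 4: S(add(add(S(add(SSZ, SZ)), Z), add(SSSZ, mul(Z, Z))))
  step 5: S(add(S(add(add(SSZ, SZ), Z)), add(SSSZ, mul(Z, Z))))

Answer: after 5 steps: S(add(S(add(add(SSZ, SZ), Z)), add(SSSZ, mul(Z, Z))))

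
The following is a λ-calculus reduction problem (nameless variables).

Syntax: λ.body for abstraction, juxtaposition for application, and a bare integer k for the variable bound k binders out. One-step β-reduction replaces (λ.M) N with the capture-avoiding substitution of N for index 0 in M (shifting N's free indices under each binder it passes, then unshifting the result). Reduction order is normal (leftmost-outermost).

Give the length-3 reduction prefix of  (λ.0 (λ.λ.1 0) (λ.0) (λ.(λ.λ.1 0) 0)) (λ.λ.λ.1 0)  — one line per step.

  start: (λ.0 (λ.λ.1 0) (λ.0) (λ.(λ.λ.1 0) 0)) (λ.λ.λ.1 0)
  →1  (λ.λ.λ.1 0) (λ.λ.1 0) (λ.0) (λ.(λ.λ.1 0) 0)
  →2  (λ.λ.1 0) (λ.0) (λ.(λ.λ.1 0) 0)
  →3  (λ.(λ.0) 0) (λ.(λ.λ.1 0) 0)

Answer: after 3 steps: (λ.(λ.0) 0) (λ.(λ.λ.1 0) 0)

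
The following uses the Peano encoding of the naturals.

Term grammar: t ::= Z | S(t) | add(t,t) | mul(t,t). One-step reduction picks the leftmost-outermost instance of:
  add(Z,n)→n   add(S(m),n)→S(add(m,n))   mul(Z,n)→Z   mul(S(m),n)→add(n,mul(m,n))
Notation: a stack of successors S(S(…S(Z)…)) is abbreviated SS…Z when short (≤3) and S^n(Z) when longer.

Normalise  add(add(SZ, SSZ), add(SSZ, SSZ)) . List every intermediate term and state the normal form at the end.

  start: add(add(SZ, SSZ), add(SSZ, SSZ))
  step 1: add(S(add(Z, SSZ)), add(SSZ, SSZ))
  step 2: S(add(add(Z, SSZ), add(SSZ, SSZ)))
  step 3: S(add(SSZ, add(SSZ, SSZ)))
  step 4: S(S(add(SZ, add(SSZ, SSZ))))
  step 5: S(S(S(add(Z, add(SSZ, SSZ)))))
  step 6: S(S(S(add(SSZ, SSZ))))
  step 7: S(S(S(S(add(SZ, SSZ)))))
  step 8: S(S(S(S(S(add(Z, SSZ))))))
  step 9: S^7(Z)

Answer: normal form = S^7(Z)  (in 9 steps)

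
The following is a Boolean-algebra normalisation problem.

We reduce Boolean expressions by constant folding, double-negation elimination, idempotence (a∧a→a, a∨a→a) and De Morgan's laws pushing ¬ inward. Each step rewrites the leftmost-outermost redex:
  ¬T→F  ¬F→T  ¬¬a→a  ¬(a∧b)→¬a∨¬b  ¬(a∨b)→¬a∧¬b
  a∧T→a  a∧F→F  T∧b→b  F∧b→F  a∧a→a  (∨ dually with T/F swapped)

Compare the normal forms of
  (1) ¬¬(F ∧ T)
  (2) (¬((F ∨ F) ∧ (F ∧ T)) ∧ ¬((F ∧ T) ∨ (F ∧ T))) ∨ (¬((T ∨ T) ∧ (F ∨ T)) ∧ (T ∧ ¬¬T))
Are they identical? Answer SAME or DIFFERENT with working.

Term A:
  start: ¬¬(F ∧ T)
  [1] F ∧ T
  [2] F

Term B:
  start: (¬((F ∨ F) ∧ (F ∧ T)) ∧ ¬((F ∧ T) ∨ (F ∧ T))) ∨ (¬((T ∨ T) ∧ (F ∨ T)) ∧ (T ∧ ¬¬T))
  [1] ((¬(F ∨ F) ∨ ¬(F ∧ T)) ∧ ¬((F ∧ T) ∨ (F ∧ T))) ∨ (¬((T ∨ T) ∧ (F ∨ T)) ∧ (T ∧ ¬¬T))
  [2] (((¬F ∧ ¬F) ∨ ¬(F ∧ T)) ∧ ¬((F ∧ T) ∨ (F ∧ T))) ∨ (¬((T ∨ T) ∧ (F ∨ T)) ∧ (T ∧ ¬¬T))
  [3] ((¬F ∨ ¬(F ∧ T)) ∧ ¬((F ∧ T) ∨ (F ∧ T))) ∨ (¬((T ∨ T) ∧ (F ∨ T)) ∧ (T ∧ ¬¬T))
  [4] ((T ∨ ¬(F ∧ T)) ∧ ¬((F ∧ T) ∨ (F ∧ T))) ∨ (¬((T ∨ T) ∧ (F ∨ T)) ∧ (T ∧ ¬¬T))
  [5] (T ∧ ¬((F ∧ T) ∨ (F ∧ T))) ∨ (¬((T ∨ T) ∧ (F ∨ T)) ∧ (T ∧ ¬¬T))
  [6] ¬((F ∧ T) ∨ (F ∧ T)) ∨ (¬((T ∨ T) ∧ (F ∨ T)) ∧ (T ∧ ¬¬T))
  [7] (¬(F ∧ T) ∧ ¬(F ∧ T)) ∨ (¬((T ∨ T) ∧ (F ∨ T)) ∧ (T ∧ ¬¬T))
  [8] ¬(F ∧ T) ∨ (¬((T ∨ T) ∧ (F ∨ T)) ∧ (T ∧ ¬¬T))
  [9] (¬F ∨ ¬T) ∨ (¬((T ∨ T) ∧ (F ∨ T)) ∧ (T ∧ ¬¬T))
  [10] (T ∨ ¬T) ∨ (¬((T ∨ T) ∧ (F ∨ T)) ∧ (T ∧ ¬¬T))
  [11] T ∨ (¬((T ∨ T) ∧ (F ∨ T)) ∧ (T ∧ ¬¬T))
  [12] T

Answer: DIFFERENT — A ⇓ F, B ⇓ T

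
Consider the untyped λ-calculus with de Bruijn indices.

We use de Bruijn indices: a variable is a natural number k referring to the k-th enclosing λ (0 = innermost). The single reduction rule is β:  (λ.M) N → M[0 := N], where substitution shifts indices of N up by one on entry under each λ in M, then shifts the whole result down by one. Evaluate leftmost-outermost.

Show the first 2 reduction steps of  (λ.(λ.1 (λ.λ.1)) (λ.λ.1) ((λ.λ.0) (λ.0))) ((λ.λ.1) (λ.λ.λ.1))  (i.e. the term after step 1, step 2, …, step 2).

  start: (λ.(λ.1 (λ.λ.1)) (λ.λ.1) ((λ.λ.0) (λ.0))) ((λ.λ.1) (λ.λ.λ.1))
  →1  (λ.(λ.λ.1) (λ.λ.λ.1) (λ.λ.1)) (λ.λ.1) ((λ.λ.0) (λ.0))
  →2  (λ.λ.1) (λ.λ.λ.1) (λ.λ.1) ((λ.λ.0) (λ.0))

Answer: after 2 steps: (λ.λ.1) (λ.λ.λ.1) (λ.λ.1) ((λ.λ.0) (λ.0))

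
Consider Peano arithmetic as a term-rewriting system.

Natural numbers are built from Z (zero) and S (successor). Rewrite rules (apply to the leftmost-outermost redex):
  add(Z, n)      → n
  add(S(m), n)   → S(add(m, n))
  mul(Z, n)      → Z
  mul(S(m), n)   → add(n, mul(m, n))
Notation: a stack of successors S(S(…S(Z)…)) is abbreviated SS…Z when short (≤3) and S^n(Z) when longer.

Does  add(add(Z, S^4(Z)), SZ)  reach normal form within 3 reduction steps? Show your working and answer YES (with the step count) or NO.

  start: add(add(Z, S^4(Z)), SZ)
  →1  add(S^4(Z), SZ)
  →2  S(add(SSSZ, SZ))
  →3  S(S(add(SSZ, SZ)))

Answer: NO — after 3 steps the term is S(S(add(SSZ, SZ))), not yet normal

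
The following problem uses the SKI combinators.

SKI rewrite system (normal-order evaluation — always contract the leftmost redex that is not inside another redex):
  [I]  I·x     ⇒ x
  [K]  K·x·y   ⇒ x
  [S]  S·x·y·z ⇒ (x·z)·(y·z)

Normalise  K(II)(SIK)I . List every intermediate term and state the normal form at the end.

  start: K(II)(SIK)I
  [1] III
  [2] II
  [3] I

Answer: normal form = I  (in 3 steps)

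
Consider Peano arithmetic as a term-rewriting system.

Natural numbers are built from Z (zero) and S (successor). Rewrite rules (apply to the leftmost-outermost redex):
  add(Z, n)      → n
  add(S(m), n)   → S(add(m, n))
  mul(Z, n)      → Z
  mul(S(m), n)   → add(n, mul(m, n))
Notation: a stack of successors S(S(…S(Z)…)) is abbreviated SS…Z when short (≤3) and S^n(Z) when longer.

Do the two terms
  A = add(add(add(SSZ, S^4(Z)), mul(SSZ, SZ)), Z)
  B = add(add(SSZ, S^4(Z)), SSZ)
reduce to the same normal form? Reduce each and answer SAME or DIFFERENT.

Term A:
  start: add(add(add(SSZ, S^4(Z)), mul(SSZ, SZ)), Z)
  [1] add(add(S(add(SZ, S^4(Z))), mul(SSZ, SZ)), Z)
  [2] add(S(add(add(SZ, S^4(Z)), mul(SSZ, SZ))), Z)
  [3] S(add(add(add(SZ, S^4(Z)), mul(SSZ, SZ)), Z))
  [4] S(add(add(S(add(Z, S^4(Z))), mul(SSZ, SZ)), Z))
  [5] S(add(S(add(add(Z, S^4(Z)), mul(SSZ, SZ))), Z))
  [6] S(S(add(add(add(Z, S^4(Z)), mul(SSZ, SZ)), Z)))
  [7] S(S(add(add(S^4(Z), mul(SSZ, SZ)), Z)))
  [8] S(S(add(S(add(SSSZ, mul(SSZ, SZ))), Z)))
  [9] S(S(S(add(add(SSSZ, mul(SSZ, SZ)), Z))))
  [10] S(S(S(add(S(add(SSZ, mul(SSZ, SZ))), Z))))
  [11] S(S(S(S(add(add(SSZ, mul(SSZ, SZ)), Z)))))
  [12] S(S(S(S(add(S(add(SZ, mul(SSZ, SZ))), Z)))))
  [13] S(S(S(S(S(add(add(SZ, mul(SSZ, SZ)), Z))))))
  [14] S(S(S(S(S(add(S(add(Z, mul(SSZ, SZ))), Z))))))
  [15] S(S(S(S(S(S(add(add(Z, mul(SSZ, SZ)), Z)))))))
  [16] S(S(S(S(S(S(add(mul(SSZ, SZ), Z)))))))
  [17] S(S(S(S(S(S(add(add(SZ, mul(SZ, SZ)), Z)))))))
  [18] S(S(S(S(S(S(add(S(add(Z, mul(SZ, SZ))), Z)))))))
  [19] S(S(S(S(S(S(S(add(add(Z, mul(SZ, SZ)), Z))))))))
  [20] S(S(S(S(S(S(S(add(mul(SZ, SZ), Z))))))))
  [21] S(S(S(S(S(S(S(add(add(SZ, mul(Z, SZ)), Z))))))))
  [22] S(S(S(S(S(S(S(add(S(add(Z, mul(Z, SZ))), Z))))))))
  [23] S(S(S(S(S(S(S(S(add(add(Z, mul(Z, SZ)), Z)))))))))
  [24] S(S(S(S(S(S(S(S(add(mul(Z, SZ), Z)))))))))
  [25] S(S(S(S(S(S(S(S(add(Z, Z)))))))))
  [26] S^8(Z)

Term B:
  start: add(add(SSZ, S^4(Z)), SSZ)
  [1] add(S(add(SZ, S^4(Z))), SSZ)
  [2] S(add(add(SZ, S^4(Z)), SSZ))
  [3] S(add(S(add(Z, S^4(Z))), SSZ))
  [4] S(S(add(add(Z, S^4(Z)), SSZ)))
  [5] S(S(add(S^4(Z), SSZ)))
  [6] S(S(S(add(SSSZ, SSZ))))
  [7] S(S(S(S(add(SSZ, SSZ)))))
  [8] S(S(S(S(S(add(SZ, SSZ))))))
  [9] S(S(S(S(S(S(add(Z, SSZ)))))))
  [10] S^8(Z)

Answer: SAME — A ⇓ S^8(Z), B ⇓ S^8(Z)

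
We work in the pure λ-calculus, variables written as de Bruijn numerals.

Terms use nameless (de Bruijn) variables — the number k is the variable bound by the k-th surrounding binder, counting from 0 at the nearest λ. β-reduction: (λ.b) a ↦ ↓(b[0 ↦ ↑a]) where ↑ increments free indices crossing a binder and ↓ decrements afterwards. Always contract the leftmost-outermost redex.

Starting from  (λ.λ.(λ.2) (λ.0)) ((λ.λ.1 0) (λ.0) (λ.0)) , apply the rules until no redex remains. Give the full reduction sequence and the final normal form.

  start: (λ.λ.(λ.2) (λ.0)) ((λ.λ.1 0) (λ.0) (λ.0))
  step 1: λ.(λ.(λ.λ.1 0) (λ.0) (λ.0)) (λ.0)
  step 2: λ.(λ.λ.1 0) (λ.0) (λ.0)
  step 3: λ.(λ.(λ.0) 0) (λ.0)
  step 4: λ.(λ.0) (λ.0)
  step 5: λ.λ.0

Answer: normal form = λ.λ.0  (in 5 steps)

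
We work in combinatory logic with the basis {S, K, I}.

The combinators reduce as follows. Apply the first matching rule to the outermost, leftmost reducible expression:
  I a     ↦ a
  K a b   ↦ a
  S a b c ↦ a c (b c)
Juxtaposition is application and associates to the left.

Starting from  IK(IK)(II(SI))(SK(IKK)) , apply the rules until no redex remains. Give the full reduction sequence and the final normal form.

  start: IK(IK)(II(SI))(SK(IKK))
  →1  K(IK)(II(SI))(SK(IKK))
  →2  IK(SK(IKK))
  →3  K(SK(IKK))
  →4  K(SK(KK))

Answer: normal form = K(SK(KK))  (in 4 steps)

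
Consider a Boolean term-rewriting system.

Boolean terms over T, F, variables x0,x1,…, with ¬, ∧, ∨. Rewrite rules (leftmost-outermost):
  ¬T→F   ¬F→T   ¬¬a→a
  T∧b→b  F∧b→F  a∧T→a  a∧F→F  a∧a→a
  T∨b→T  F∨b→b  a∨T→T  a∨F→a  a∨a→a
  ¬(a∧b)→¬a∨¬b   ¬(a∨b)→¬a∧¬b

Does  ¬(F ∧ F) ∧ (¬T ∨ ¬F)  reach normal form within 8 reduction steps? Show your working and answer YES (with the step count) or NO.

  start: ¬(F ∧ F) ∧ (¬T ∨ ¬F)
  step 1: (¬F ∨ ¬F) ∧ (¬T ∨ ¬F)
  step 2: ¬F ∧ (¬T ∨ ¬F)
  step 3: T ∧ (¬T ∨ ¬F)
  step 4: ¬T ∨ ¬F
  step 5: F ∨ ¬F
  step 6: ¬F
  step 7: T

Answer: YES — reaches normal form T in 7 ≤ 8 steps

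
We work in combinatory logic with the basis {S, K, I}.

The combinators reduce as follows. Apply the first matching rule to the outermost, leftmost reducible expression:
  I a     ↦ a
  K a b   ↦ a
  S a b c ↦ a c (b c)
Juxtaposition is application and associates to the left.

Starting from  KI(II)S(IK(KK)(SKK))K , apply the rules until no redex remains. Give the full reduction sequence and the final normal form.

  start: KI(II)S(IK(KK)(SKK))K
  [1] IS(IK(KK)(SKK))K
  [2] S(IK(KK)(SKK))K
  [3] S(K(KK)(SKK))K
  [4] S(KK)K

Answer: normal form = S(KK)K  (in 4 steps)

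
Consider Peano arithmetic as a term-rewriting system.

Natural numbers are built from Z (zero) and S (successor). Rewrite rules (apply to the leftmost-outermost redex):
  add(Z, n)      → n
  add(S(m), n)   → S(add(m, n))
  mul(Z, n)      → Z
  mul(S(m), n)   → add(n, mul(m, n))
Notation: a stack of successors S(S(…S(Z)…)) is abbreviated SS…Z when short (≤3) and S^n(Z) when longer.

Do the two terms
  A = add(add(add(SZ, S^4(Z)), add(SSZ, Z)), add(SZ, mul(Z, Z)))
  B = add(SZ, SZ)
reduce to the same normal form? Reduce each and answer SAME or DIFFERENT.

Term A:
  start: add(add(add(SZ, S^4(Z)), add(SSZ, Z)), add(SZ, mul(Z, Z)))
  [1] add(add(S(add(Z, S^4(Z))), add(SSZ, Z)), add(SZ, mul(Z, Z)))
  [2] add(S(add(add(Z, S^4(Z)), add(SSZ, Z))), add(SZ, mul(Z, Z)))
  [3] S(add(add(add(Z, S^4(Z)), add(SSZ, Z)), add(SZ, mul(Z, Z))))
  [4] S(add(add(S^4(Z), add(SSZ, Z)), add(SZ, mul(Z, Z))))
  [5] S(add(S(add(SSSZ, add(SSZ, Z))), add(SZ, mul(Z, Z))))
  [6] S(S(add(add(SSSZ, add(SSZ, Z)), add(SZ, mul(Z, Z)))))
  [7] S(S(add(S(add(SSZ, add(SSZ, Z))), add(SZ, mul(Z, Z)))))
  [8] S(S(S(add(add(SSZ, add(SSZ, Z)), add(SZ, mul(Z, Z))))))
  [9] S(S(S(add(S(add(SZ, add(SSZ, Z))), add(SZ, mul(Z, Z))))))
  [10] S(S(S(S(add(add(SZ, add(SSZ, Z)), add(SZ, mul(Z, Z)))))))
  [11] S(S(S(S(add(S(add(Z, add(SSZ, Z))), add(SZ, mul(Z, Z)))))))
  [12] S(S(S(S(S(add(add(Z, add(SSZ, Z)), add(SZ, mul(Z, Z))))))))
  [13] S(S(S(S(S(add(add(SSZ, Z), add(SZ, mul(Z, Z))))))))
  [14] S(S(S(S(S(add(S(add(SZ, Z)), add(SZ, mul(Z, Z))))))))
  [15] S(S(S(S(S(S(add(add(SZ, Z), add(SZ, mul(Z, Z)))))))))
  [16] S(S(S(S(S(S(add(S(add(Z, Z)), add(SZ, mul(Z, Z)))))))))
  [17] S(S(S(S(S(S(S(add(add(Z, Z), add(SZ, mul(Z, Z))))))))))
  [18] S(S(S(S(S(S(S(add(Z, add(SZ, mul(Z, Z))))))))))
  [19] S(S(S(S(S(S(S(add(SZ, mul(Z, Z)))))))))
  [20] S(S(S(S(S(S(S(S(add(Z, mul(Z, Z))))))))))
  [21] S(S(S(S(S(S(S(S(mul(Z, Z)))))))))
  [22] S^8(Z)

Term B:
  start: add(SZ, SZ)
  [1] S(add(Z, SZ))
  [2] SSZ

Answer: DIFFERENT — A ⇓ S^8(Z), B ⇓ SSZ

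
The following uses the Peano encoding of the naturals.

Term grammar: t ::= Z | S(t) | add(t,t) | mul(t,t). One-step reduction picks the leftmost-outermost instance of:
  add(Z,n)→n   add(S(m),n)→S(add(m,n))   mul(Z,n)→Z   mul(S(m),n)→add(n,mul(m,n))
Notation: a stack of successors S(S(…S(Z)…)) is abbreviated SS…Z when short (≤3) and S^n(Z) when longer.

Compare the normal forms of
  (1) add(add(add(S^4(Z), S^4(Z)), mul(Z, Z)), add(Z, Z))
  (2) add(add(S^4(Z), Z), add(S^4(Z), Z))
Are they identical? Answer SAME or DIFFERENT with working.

Term A:
  start: add(add(add(S^4(Z), S^4(Z)), mul(Z, Z)), add(Z, Z))
  →1  add(add(S(add(SSSZ, S^4(Z))), mul(Z, Z)), add(Z, Z))
  →2  add(S(add(add(SSSZ, S^4(Z)), mul(Z, Z))), add(Z, Z))
  →3  S(add(add(add(SSSZ, S^4(Z)), mul(Z, Z)), add(Z, Z)))
  →4  S(add(add(S(add(SSZ, S^4(Z))), mul(Z, Z)), add(Z, Z)))
  →5  S(add(S(add(add(SSZ, S^4(Z)), mul(Z, Z))), add(Z, Z)))
  →6  S(S(add(add(add(SSZ, S^4(Z)), mul(Z, Z)), add(Z, Z))))
  →7  S(S(add(add(S(add(SZ, S^4(Z))), mul(Z, Z)), add(Z, Z))))
  →8  S(S(add(S(add(add(SZ, S^4(Z)), mul(Z, Z))), add(Z, Z))))
  →9  S(S(S(add(add(add(SZ, S^4(Z)), mul(Z, Z)), add(Z, Z)))))
  →10  S(S(S(add(add(S(add(Z, S^4(Z))), mul(Z, Z)), add(Z, Z)))))
  →11  S(S(S(add(S(add(add(Z, S^4(Z)), mul(Z, Z))), add(Z, Z)))))
  →12  S(S(S(S(add(add(add(Z, S^4(Z)), mul(Z, Z)), add(Z, Z))))))
  →13  S(S(S(S(add(add(S^4(Z), mul(Z, Z)), add(Z, Z))))))
  →14  S(S(S(S(add(S(add(SSSZ, mul(Z, Z))), add(Z, Z))))))
  →15  S(S(S(S(S(add(add(SSSZ, mul(Z, Z)), add(Z, Z)))))))
  →16  S(S(S(S(S(add(S(add(SSZ, mul(Z, Z))), add(Z, Z)))))))
  →17  S(S(S(S(S(S(add(add(SSZ, mul(Z, Z)), add(Z, Z))))))))
  →18  S(S(S(S(S(S(add(S(add(SZ, mul(Z, Z))), add(Z, Z))))))))
  →19  S(S(S(S(S(S(S(add(add(SZ, mul(Z, Z)), add(Z, Z)))))))))
  →20  S(S(S(S(S(S(S(add(S(add(Z, mul(Z, Z))), add(Z, Z)))))))))
  →21  S(S(S(S(S(S(S(S(add(add(Z, mul(Z, Z)), add(Z, Z))))))))))
  →22  S(S(S(S(S(S(S(S(add(mul(Z, Z), add(Z, Z))))))))))
  →23  S(S(S(S(S(S(S(S(add(Z, add(Z, Z))))))))))
  →24  S(S(S(S(S(S(S(S(add(Z, Z)))))))))
  →25  S^8(Z)

Term B:
  start: add(add(S^4(Z), Z), add(S^4(Z), Z))
  →1  add(S(add(SSSZ, Z)), add(S^4(Z), Z))
  →2  S(add(add(SSSZ, Z), add(S^4(Z), Z)))
  →3  S(add(S(add(SSZ, Z)), add(S^4(Z), Z)))
  →4  S(S(add(add(SSZ, Z), add(S^4(Z), Z))))
  →5  S(S(add(S(add(SZ, Z)), add(S^4(Z), Z))))
  →6  S(S(S(add(add(SZ, Z), add(S^4(Z), Z)))))
  →7  S(S(S(add(S(add(Z, Z)), add(S^4(Z), Z)))))
  →8  S(S(S(S(add(add(Z, Z), add(S^4(Z), Z))))))
  →9  S(S(S(S(add(Z, add(S^4(Z), Z))))))
  →10  S(S(S(S(add(S^4(Z), Z)))))
  →11  S(S(S(S(S(add(SSSZ, Z))))))
  →12  S(S(S(S(S(S(add(SSZ, Z)))))))
  →13  S(S(S(S(S(S(S(add(SZ, Z))))))))
  →14  S(S(S(S(S(S(S(S(add(Z, Z)))))))))
  →15  S^8(Z)

Answer: SAME — A ⇓ S^8(Z), B ⇓ S^8(Z)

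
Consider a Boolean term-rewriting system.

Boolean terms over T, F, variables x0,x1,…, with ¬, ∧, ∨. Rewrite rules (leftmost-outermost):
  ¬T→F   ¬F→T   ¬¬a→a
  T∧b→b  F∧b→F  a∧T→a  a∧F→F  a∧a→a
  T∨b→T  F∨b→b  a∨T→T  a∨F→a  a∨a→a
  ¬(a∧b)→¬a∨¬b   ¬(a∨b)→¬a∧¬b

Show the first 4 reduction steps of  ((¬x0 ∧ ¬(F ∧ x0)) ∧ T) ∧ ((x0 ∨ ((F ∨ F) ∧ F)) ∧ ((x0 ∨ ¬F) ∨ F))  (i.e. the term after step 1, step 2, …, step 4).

Answer: after 4 steps: (¬x0 ∧ T) ∧ ((x0 ∨ ((F ∨ F) ∧ F)) ∧ ((x0 ∨ ¬F) ∨ F))

Derivation:
  start: ((¬x0 ∧ ¬(F ∧ x0)) ∧ T) ∧ ((x0 ∨ ((F ∨ F) ∧ F)) ∧ ((x0 ∨ ¬F) ∨ F))
  step 1: (¬x0 ∧ ¬(F ∧ x0)) ∧ ((x0 ∨ ((F ∨ F) ∧ F)) ∧ ((x0 ∨ ¬F) ∨ F))
  step 2: (¬x0 ∧ (¬F ∨ ¬x0)) ∧ ((x0 ∨ ((F ∨ F) ∧ F)) ∧ ((x0 ∨ ¬F) ∨ F))
  step 3: (¬x0 ∧ (T ∨ ¬x0)) ∧ ((x0 ∨ ((F ∨ F) ∧ F)) ∧ ((x0 ∨ ¬F) ∨ F))
  step 4: (¬x0 ∧ T) ∧ ((x0 ∨ ((F ∨ F) ∧ F)) ∧ ((x0 ∨ ¬F) ∨ F))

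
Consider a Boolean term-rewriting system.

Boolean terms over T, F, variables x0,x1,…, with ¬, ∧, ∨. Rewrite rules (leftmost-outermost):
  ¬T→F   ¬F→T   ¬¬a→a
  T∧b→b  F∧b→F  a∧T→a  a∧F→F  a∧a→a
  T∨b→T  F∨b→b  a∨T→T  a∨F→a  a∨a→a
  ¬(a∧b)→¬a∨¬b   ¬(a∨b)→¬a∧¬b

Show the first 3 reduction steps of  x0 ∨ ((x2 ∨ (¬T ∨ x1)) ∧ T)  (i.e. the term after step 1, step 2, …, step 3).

  start: x0 ∨ ((x2 ∨ (¬T ∨ x1)) ∧ T)
  step 1: x0 ∨ (x2 ∨ (¬T ∨ x1))
  step 2: x0 ∨ (x2 ∨ (F ∨ x1))
  step 3: x0 ∨ (x2 ∨ x1)

Answer: after 3 steps: x0 ∨ (x2 ∨ x1)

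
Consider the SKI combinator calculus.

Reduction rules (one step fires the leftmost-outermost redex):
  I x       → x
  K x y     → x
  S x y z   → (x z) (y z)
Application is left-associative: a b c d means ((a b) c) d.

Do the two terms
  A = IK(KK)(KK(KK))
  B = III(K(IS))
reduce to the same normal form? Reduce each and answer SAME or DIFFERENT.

Answer: DIFFERENT — A ⇓ KK, B ⇓ KS

Working:
Term A:
  start: IK(KK)(KK(KK))
  step 1: K(KK)(KK(KK))
  step 2: KK

Term B:
  start: III(K(IS))
  step 1: II(K(IS))
  step 2: I(K(IS))
  step 3: K(IS)
  step 4: KS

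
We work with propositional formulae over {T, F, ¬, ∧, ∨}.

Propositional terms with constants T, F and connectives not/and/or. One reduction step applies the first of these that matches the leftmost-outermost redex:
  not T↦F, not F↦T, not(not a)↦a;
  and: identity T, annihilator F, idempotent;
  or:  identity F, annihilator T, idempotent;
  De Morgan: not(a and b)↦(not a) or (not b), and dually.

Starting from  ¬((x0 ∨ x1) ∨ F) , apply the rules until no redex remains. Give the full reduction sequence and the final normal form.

Answer: normal form = ¬x0 ∧ ¬x1  (in 4 steps)

Working:
  start: ¬((x0 ∨ x1) ∨ F)
  →1  ¬(x0 ∨ x1) ∧ ¬F
  →2  (¬x0 ∧ ¬x1) ∧ ¬F
  →3  (¬x0 ∧ ¬x1) ∧ T
  →4  ¬x0 ∧ ¬x1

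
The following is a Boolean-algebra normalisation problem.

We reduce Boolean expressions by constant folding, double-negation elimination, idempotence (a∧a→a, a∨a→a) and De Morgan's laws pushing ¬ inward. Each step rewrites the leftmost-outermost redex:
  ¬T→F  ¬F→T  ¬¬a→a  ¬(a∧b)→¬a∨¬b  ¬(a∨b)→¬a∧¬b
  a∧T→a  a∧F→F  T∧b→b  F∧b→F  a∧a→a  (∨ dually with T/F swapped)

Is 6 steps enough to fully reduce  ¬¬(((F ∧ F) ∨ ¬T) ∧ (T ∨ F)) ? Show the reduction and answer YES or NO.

Answer: YES — reaches normal form F in 5 ≤ 6 steps

Working:
  start: ¬¬(((F ∧ F) ∨ ¬T) ∧ (T ∨ F))
  step 1: ((F ∧ F) ∨ ¬T) ∧ (T ∨ F)
  step 2: (F ∨ ¬T) ∧ (T ∨ F)
  step 3: ¬T ∧ (T ∨ F)
  step 4: F ∧ (T ∨ F)
  step 5: F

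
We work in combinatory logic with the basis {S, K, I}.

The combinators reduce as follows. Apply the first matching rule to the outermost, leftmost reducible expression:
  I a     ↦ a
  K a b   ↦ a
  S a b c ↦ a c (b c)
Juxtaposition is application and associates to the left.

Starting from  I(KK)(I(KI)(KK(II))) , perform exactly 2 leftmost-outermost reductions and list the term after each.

Answer: after 2 steps: K

Working:
  start: I(KK)(I(KI)(KK(II)))
  [1] KK(I(KI)(KK(II)))
  [2] K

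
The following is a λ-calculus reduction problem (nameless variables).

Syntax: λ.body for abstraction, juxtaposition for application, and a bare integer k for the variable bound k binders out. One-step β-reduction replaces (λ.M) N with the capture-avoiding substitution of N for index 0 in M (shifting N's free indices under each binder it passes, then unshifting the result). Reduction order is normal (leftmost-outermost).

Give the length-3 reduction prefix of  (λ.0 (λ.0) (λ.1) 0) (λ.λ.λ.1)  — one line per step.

  start: (λ.0 (λ.0) (λ.1) 0) (λ.λ.λ.1)
  →1  (λ.λ.λ.1) (λ.0) (λ.λ.λ.λ.1) (λ.λ.λ.1)
  →2  (λ.λ.1) (λ.λ.λ.λ.1) (λ.λ.λ.1)
  →3  (λ.λ.λ.λ.λ.1) (λ.λ.λ.1)

Answer: after 3 steps: (λ.λ.λ.λ.λ.1) (λ.λ.λ.1)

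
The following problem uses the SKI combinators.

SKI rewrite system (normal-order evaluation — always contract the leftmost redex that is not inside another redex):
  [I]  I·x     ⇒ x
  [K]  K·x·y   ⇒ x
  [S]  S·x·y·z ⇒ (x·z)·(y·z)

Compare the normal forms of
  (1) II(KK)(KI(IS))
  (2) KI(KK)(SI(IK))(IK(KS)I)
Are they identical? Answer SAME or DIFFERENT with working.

Term A:
  start: II(KK)(KI(IS))
  step 1: I(KK)(KI(IS))
  step 2: KK(KI(IS))
  step 3: K

Term B:
  start: KI(KK)(SI(IK))(IK(KS)I)
  step 1: I(SI(IK))(IK(KS)I)
  step 2: SI(IK)(IK(KS)I)
  step 3: I(IK(KS)I)(IK(IK(KS)I))
  step 4: IK(KS)I(IK(IK(KS)I))
  step 5: K(KS)I(IK(IK(KS)I))
  step 6: KS(IK(IK(KS)I))
  step 7: S

Answer: DIFFERENT — A ⇓ K, B ⇓ S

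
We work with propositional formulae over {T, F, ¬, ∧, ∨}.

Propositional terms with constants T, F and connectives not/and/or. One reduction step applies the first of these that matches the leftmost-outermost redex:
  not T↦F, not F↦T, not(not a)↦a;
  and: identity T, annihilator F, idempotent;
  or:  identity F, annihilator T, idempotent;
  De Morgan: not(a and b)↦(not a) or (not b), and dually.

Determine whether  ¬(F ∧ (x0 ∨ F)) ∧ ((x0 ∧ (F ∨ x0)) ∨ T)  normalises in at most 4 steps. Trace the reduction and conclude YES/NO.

Answer: NO — after 4 steps the term is (x0 ∧ (F ∨ x0)) ∨ T, not yet normal

Working:
  start: ¬(F ∧ (x0 ∨ F)) ∧ ((x0 ∧ (F ∨ x0)) ∨ T)
  [1] (¬F ∨ ¬(x0 ∨ F)) ∧ ((x0 ∧ (F ∨ x0)) ∨ T)
  [2] (T ∨ ¬(x0 ∨ F)) ∧ ((x0 ∧ (F ∨ x0)) ∨ T)
  [3] T ∧ ((x0 ∧ (F ∨ x0)) ∨ T)
  [4] (x0 ∧ (F ∨ x0)) ∨ T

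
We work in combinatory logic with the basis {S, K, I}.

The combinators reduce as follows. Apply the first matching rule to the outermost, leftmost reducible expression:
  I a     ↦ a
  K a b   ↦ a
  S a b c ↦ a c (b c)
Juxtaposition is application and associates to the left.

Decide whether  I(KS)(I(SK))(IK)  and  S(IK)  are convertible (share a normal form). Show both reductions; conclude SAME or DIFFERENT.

Term A:
  start: I(KS)(I(SK))(IK)
  [1] KS(I(SK))(IK)
  [2] S(IK)
  [3] SK

Term B:
  start: S(IK)
  [1] SK

Answer: SAME — A ⇓ SK, B ⇓ SK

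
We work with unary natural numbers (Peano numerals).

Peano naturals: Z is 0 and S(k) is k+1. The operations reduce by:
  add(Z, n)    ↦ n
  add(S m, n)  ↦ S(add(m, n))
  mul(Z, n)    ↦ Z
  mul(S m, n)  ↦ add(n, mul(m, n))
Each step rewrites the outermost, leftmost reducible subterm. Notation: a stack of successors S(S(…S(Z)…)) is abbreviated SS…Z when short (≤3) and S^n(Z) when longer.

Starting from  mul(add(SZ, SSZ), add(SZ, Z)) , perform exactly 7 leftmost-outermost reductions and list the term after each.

Answer: after 7 steps: S(mul(SSZ, add(SZ, Z)))

Working:
  start: mul(add(SZ, SSZ), add(SZ, Z))
  step 1: mul(S(add(Z, SSZ)), add(SZ, Z))
  step 2: add(add(SZ, Z), mul(add(Z, SSZ), add(SZ, Z)))
  step 3: add(S(add(Z, Z)), mul(add(Z, SSZ), add(SZ, Z)))
  step 4: S(add(add(Z, Z), mul(add(Z, SSZ), add(SZ, Z))))
  step 5: S(add(Z, mul(add(Z, SSZ), add(SZ, Z))))
  step 6: S(mul(add(Z, SSZ), add(SZ, Z)))
  step 7: S(mul(SSZ, add(SZ, Z)))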